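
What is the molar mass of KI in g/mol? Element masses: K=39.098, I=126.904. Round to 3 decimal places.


M = sum(count * atomic_mass) over atoms.
M = 1*39.098 + 1*126.904
M = 39.098 + 126.904
M = 166.002 g/mol, rounded to 3 dp:

166.002 g/mol


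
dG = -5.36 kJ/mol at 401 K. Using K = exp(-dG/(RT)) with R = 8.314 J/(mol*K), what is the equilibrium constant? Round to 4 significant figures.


dG is in kJ/mol; multiply by 1000 to match R in J/(mol*K).
RT = 8.314 * 401 = 3333.914 J/mol
exponent = -dG*1000 / (RT) = -(-5.36*1000) / 3333.914 = 1.60771994
K = exp(1.60771994)
K = 4.9914175, rounded to 4 significant figures:

4.991


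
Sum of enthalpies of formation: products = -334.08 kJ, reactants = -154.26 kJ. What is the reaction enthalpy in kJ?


dH_rxn = sum(dH_f products) - sum(dH_f reactants)
dH_rxn = -334.08 - (-154.26)
dH_rxn = -179.82 kJ:

-179.82 kJ


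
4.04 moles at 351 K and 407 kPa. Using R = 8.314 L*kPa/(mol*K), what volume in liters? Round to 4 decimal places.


PV = nRT, solve for V = nRT / P.
nRT = 4.04 * 8.314 * 351 = 11789.5846
V = 11789.5846 / 407
V = 28.96703833 L, rounded to 4 dp:

28.9670 L


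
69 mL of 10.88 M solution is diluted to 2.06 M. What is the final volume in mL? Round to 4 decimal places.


Dilution: M1*V1 = M2*V2, solve for V2.
V2 = M1*V1 / M2
V2 = 10.88 * 69 / 2.06
V2 = 750.72 / 2.06
V2 = 364.42718447 mL, rounded to 4 dp:

364.4272 mL


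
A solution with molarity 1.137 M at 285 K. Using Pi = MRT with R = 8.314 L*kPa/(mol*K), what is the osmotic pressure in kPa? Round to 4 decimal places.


Osmotic pressure (van't Hoff): Pi = M*R*T.
RT = 8.314 * 285 = 2369.49
Pi = 1.137 * 2369.49
Pi = 2694.11013 kPa, rounded to 4 dp:

2694.1101 kPa


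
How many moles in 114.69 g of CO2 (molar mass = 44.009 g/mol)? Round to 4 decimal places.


n = mass / M
n = 114.69 / 44.009
n = 2.60605785 mol, rounded to 4 dp:

2.6061 mol


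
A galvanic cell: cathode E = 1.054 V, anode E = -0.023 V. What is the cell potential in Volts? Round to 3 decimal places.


Standard cell potential: E_cell = E_cathode - E_anode.
E_cell = 1.054 - (-0.023)
E_cell = 1.077 V, rounded to 3 dp:

1.077 V


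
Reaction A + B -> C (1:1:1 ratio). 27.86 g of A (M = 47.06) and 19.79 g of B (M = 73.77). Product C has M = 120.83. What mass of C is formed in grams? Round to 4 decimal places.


Find moles of each reactant; the smaller value is the limiting reagent in a 1:1:1 reaction, so moles_C equals moles of the limiter.
n_A = mass_A / M_A = 27.86 / 47.06 = 0.59201 mol
n_B = mass_B / M_B = 19.79 / 73.77 = 0.268266 mol
Limiting reagent: B (smaller), n_limiting = 0.268266 mol
mass_C = n_limiting * M_C = 0.268266 * 120.83
mass_C = 32.41458078 g, rounded to 4 dp:

32.4146 g


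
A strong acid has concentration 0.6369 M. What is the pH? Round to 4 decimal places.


A strong acid dissociates completely, so [H+] equals the given concentration.
pH = -log10([H+]) = -log10(0.6369)
pH = 0.19592875, rounded to 4 dp:

0.1959


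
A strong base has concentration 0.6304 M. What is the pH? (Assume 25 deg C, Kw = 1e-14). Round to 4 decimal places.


A strong base dissociates completely, so [OH-] equals the given concentration.
pOH = -log10([OH-]) = -log10(0.6304) = 0.200384
pH = 14 - pOH = 14 - 0.200384
pH = 13.799616, rounded to 4 dp:

13.7996


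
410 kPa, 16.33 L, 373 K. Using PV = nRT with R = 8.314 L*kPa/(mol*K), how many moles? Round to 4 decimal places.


PV = nRT, solve for n = PV / (RT).
PV = 410 * 16.33 = 6695.3
RT = 8.314 * 373 = 3101.122
n = 6695.3 / 3101.122
n = 2.15899278 mol, rounded to 4 dp:

2.1590 mol


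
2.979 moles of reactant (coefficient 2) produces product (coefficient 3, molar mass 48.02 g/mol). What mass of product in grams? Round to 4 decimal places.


Use the coefficient ratio to convert reactant moles to product moles, then multiply by the product's molar mass.
moles_P = moles_R * (coeff_P / coeff_R) = 2.979 * (3/2) = 4.4685
mass_P = moles_P * M_P = 4.4685 * 48.02
mass_P = 214.57737 g, rounded to 4 dp:

214.5774 g


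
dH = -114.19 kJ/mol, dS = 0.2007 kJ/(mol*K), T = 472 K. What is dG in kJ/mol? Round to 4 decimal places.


Gibbs: dG = dH - T*dS (consistent units, dS already in kJ/(mol*K)).
T*dS = 472 * 0.2007 = 94.7304
dG = -114.19 - (94.7304)
dG = -208.9204 kJ/mol, rounded to 4 dp:

-208.9204 kJ/mol


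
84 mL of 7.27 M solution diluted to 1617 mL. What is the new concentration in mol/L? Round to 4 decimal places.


Dilution: M1*V1 = M2*V2, solve for M2.
M2 = M1*V1 / V2
M2 = 7.27 * 84 / 1617
M2 = 610.68 / 1617
M2 = 0.37766234 mol/L, rounded to 4 dp:

0.3777 mol/L


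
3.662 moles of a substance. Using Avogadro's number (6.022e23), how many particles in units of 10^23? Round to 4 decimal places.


N = n * NA, then divide by 1e23 for the requested units.
N / 1e23 = n * 6.022
N / 1e23 = 3.662 * 6.022
N / 1e23 = 22.052564, rounded to 4 dp:

22.0526


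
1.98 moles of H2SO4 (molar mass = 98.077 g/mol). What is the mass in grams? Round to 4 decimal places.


mass = n * M
mass = 1.98 * 98.077
mass = 194.19246 g, rounded to 4 dp:

194.1925 g


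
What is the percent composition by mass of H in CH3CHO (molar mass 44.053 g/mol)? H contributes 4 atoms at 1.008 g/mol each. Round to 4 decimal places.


pct = 100 * (n_elem * M_elem) / M_total
mass_contribution = 4 * 1.008 = 4.032 g/mol
pct = 100 * 4.032 / 44.053
pct = 9.15261163 %, rounded to 4 dp:

9.1526 %


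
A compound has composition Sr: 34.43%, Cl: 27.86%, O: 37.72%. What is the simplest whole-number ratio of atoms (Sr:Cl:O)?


Assume 100 g of compound, divide each mass% by atomic mass to get moles, then normalize by the smallest to get a raw atom ratio.
Moles per 100 g: Sr: 34.43/87.62 = 0.3929, Cl: 27.86/35.453 = 0.7858, O: 37.72/15.999 = 2.3576
Raw ratio (divide by min = 0.3929): Sr: 1.0, Cl: 2.0, O: 6.0
Multiply by 1 to clear fractions: Sr: 1.0 ~= 1, Cl: 2.0 ~= 2, O: 6.0 ~= 6
Reduce by GCD to get the simplest whole-number ratio:

1:2:6


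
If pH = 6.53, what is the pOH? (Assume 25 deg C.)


At 25 deg C, pH + pOH = 14.
pOH = 14 - pH = 14 - 6.53
pOH = 7.47:

7.47


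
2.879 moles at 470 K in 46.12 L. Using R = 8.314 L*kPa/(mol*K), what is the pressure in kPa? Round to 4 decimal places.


PV = nRT, solve for P = nRT / V.
nRT = 2.879 * 8.314 * 470 = 11249.9228
P = 11249.9228 / 46.12
P = 243.92720729 kPa, rounded to 4 dp:

243.9272 kPa


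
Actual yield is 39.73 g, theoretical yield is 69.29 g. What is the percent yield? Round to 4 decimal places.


% yield = 100 * actual / theoretical
% yield = 100 * 39.73 / 69.29
% yield = 57.33872132 %, rounded to 4 dp:

57.3387 %


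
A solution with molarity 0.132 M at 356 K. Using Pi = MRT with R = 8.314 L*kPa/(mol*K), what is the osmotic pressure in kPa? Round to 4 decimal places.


Osmotic pressure (van't Hoff): Pi = M*R*T.
RT = 8.314 * 356 = 2959.784
Pi = 0.132 * 2959.784
Pi = 390.691488 kPa, rounded to 4 dp:

390.6915 kPa


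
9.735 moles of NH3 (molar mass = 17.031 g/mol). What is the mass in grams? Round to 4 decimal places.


mass = n * M
mass = 9.735 * 17.031
mass = 165.796785 g, rounded to 4 dp:

165.7968 g


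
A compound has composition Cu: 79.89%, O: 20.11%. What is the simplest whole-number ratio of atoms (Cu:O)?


Assume 100 g of compound, divide each mass% by atomic mass to get moles, then normalize by the smallest to get a raw atom ratio.
Moles per 100 g: Cu: 79.89/63.546 = 1.2572, O: 20.11/15.999 = 1.257
Raw ratio (divide by min = 1.257): Cu: 1.0, O: 1.0
Multiply by 1 to clear fractions: Cu: 1.0 ~= 1, O: 1.0 ~= 1
Reduce by GCD to get the simplest whole-number ratio:

1:1


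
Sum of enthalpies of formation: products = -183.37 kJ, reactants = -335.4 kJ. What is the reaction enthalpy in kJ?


dH_rxn = sum(dH_f products) - sum(dH_f reactants)
dH_rxn = -183.37 - (-335.4)
dH_rxn = 152.03 kJ:

152.03 kJ


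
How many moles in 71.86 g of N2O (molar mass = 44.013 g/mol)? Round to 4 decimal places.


n = mass / M
n = 71.86 / 44.013
n = 1.63269943 mol, rounded to 4 dp:

1.6327 mol


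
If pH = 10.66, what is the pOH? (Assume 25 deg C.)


At 25 deg C, pH + pOH = 14.
pOH = 14 - pH = 14 - 10.66
pOH = 3.34:

3.34


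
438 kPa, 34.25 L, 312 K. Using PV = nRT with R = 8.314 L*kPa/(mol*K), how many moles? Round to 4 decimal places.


PV = nRT, solve for n = PV / (RT).
PV = 438 * 34.25 = 15001.5
RT = 8.314 * 312 = 2593.968
n = 15001.5 / 2593.968
n = 5.78322477 mol, rounded to 4 dp:

5.7832 mol


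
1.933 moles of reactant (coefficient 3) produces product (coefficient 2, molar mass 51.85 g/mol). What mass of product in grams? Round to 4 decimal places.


Use the coefficient ratio to convert reactant moles to product moles, then multiply by the product's molar mass.
moles_P = moles_R * (coeff_P / coeff_R) = 1.933 * (2/3) = 1.288667
mass_P = moles_P * M_P = 1.288667 * 51.85
mass_P = 66.81738395 g, rounded to 4 dp:

66.8174 g


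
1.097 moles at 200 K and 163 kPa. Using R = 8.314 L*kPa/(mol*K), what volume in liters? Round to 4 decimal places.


PV = nRT, solve for V = nRT / P.
nRT = 1.097 * 8.314 * 200 = 1824.0916
V = 1824.0916 / 163
V = 11.19074601 L, rounded to 4 dp:

11.1907 L


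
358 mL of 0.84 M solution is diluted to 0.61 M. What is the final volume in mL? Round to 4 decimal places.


Dilution: M1*V1 = M2*V2, solve for V2.
V2 = M1*V1 / M2
V2 = 0.84 * 358 / 0.61
V2 = 300.72 / 0.61
V2 = 492.98360656 mL, rounded to 4 dp:

492.9836 mL


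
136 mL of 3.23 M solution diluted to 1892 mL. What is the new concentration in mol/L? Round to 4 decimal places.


Dilution: M1*V1 = M2*V2, solve for M2.
M2 = M1*V1 / V2
M2 = 3.23 * 136 / 1892
M2 = 439.28 / 1892
M2 = 0.23217759 mol/L, rounded to 4 dp:

0.2322 mol/L


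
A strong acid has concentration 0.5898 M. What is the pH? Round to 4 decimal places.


A strong acid dissociates completely, so [H+] equals the given concentration.
pH = -log10([H+]) = -log10(0.5898)
pH = 0.22929523, rounded to 4 dp:

0.2293


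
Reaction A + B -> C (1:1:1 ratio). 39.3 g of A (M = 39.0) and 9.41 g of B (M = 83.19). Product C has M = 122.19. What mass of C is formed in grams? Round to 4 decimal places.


Find moles of each reactant; the smaller value is the limiting reagent in a 1:1:1 reaction, so moles_C equals moles of the limiter.
n_A = mass_A / M_A = 39.3 / 39.0 = 1.007692 mol
n_B = mass_B / M_B = 9.41 / 83.19 = 0.113115 mol
Limiting reagent: B (smaller), n_limiting = 0.113115 mol
mass_C = n_limiting * M_C = 0.113115 * 122.19
mass_C = 13.82152185 g, rounded to 4 dp:

13.8215 g


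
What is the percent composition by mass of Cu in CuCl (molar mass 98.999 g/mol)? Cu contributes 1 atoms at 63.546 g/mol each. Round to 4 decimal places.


pct = 100 * (n_elem * M_elem) / M_total
mass_contribution = 1 * 63.546 = 63.546 g/mol
pct = 100 * 63.546 / 98.999
pct = 64.18852716 %, rounded to 4 dp:

64.1885 %


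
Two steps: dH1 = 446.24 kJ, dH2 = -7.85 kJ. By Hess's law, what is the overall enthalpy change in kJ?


Hess's law: enthalpy is a state function, so add the step enthalpies.
dH_total = dH1 + dH2 = 446.24 + (-7.85)
dH_total = 438.39 kJ:

438.39 kJ


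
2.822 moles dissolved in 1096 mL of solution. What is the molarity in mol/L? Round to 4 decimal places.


Convert volume to liters: V_L = V_mL / 1000.
V_L = 1096 / 1000 = 1.096 L
M = n / V_L = 2.822 / 1.096
M = 2.57481752 mol/L, rounded to 4 dp:

2.5748 mol/L


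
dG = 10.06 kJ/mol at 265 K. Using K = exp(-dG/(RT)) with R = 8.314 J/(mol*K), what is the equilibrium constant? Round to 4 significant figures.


dG is in kJ/mol; multiply by 1000 to match R in J/(mol*K).
RT = 8.314 * 265 = 2203.21 J/mol
exponent = -dG*1000 / (RT) = -(10.06*1000) / 2203.21 = -4.56606497
K = exp(-4.56606497)
K = 0.010398799, rounded to 4 significant figures:

0.01040


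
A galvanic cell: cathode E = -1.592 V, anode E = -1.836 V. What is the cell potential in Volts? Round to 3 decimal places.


Standard cell potential: E_cell = E_cathode - E_anode.
E_cell = -1.592 - (-1.836)
E_cell = 0.244 V, rounded to 3 dp:

0.244 V


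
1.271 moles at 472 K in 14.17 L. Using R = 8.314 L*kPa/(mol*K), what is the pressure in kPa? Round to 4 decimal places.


PV = nRT, solve for P = nRT / V.
nRT = 1.271 * 8.314 * 472 = 4987.6684
P = 4987.6684 / 14.17
P = 351.98788991 kPa, rounded to 4 dp:

351.9879 kPa


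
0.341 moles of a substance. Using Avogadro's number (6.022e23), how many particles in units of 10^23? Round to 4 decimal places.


N = n * NA, then divide by 1e23 for the requested units.
N / 1e23 = n * 6.022
N / 1e23 = 0.341 * 6.022
N / 1e23 = 2.053502, rounded to 4 dp:

2.0535


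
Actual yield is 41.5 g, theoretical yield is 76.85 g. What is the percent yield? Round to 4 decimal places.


% yield = 100 * actual / theoretical
% yield = 100 * 41.5 / 76.85
% yield = 54.00130124 %, rounded to 4 dp:

54.0013 %


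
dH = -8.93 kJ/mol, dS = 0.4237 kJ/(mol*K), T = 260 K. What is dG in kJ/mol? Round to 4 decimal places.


Gibbs: dG = dH - T*dS (consistent units, dS already in kJ/(mol*K)).
T*dS = 260 * 0.4237 = 110.162
dG = -8.93 - (110.162)
dG = -119.092 kJ/mol, rounded to 4 dp:

-119.0920 kJ/mol


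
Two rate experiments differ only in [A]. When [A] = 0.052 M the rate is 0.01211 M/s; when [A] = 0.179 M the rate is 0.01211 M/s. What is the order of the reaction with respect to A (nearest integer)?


Rate is proportional to [A]^n, so rate2/rate1 = ([A]2/[A]1)^n. Take logs to solve for n.
rate2/rate1 = 0.01211 / 0.01211 = 1.0
[A]2/[A]1 = 0.179 / 0.052 = 3.4423
n = ln(1.0) / ln(3.4423) = 0.0
Nearest integer order:

0


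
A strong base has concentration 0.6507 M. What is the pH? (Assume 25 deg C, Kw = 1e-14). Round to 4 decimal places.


A strong base dissociates completely, so [OH-] equals the given concentration.
pOH = -log10([OH-]) = -log10(0.6507) = 0.186619
pH = 14 - pOH = 14 - 0.186619
pH = 13.813381, rounded to 4 dp:

13.8134


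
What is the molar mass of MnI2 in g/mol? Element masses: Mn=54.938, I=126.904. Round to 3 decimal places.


M = sum(count * atomic_mass) over atoms.
M = 1*54.938 + 2*126.904
M = 54.938 + 253.808
M = 308.746 g/mol, rounded to 3 dp:

308.746 g/mol


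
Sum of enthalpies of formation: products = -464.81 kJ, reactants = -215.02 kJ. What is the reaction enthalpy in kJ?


dH_rxn = sum(dH_f products) - sum(dH_f reactants)
dH_rxn = -464.81 - (-215.02)
dH_rxn = -249.79 kJ:

-249.79 kJ


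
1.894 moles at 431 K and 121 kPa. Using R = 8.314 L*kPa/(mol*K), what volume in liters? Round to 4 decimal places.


PV = nRT, solve for V = nRT / P.
nRT = 1.894 * 8.314 * 431 = 6786.8346
V = 6786.8346 / 121
V = 56.08954215 L, rounded to 4 dp:

56.0895 L


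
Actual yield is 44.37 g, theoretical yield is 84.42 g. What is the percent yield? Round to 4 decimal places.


% yield = 100 * actual / theoretical
% yield = 100 * 44.37 / 84.42
% yield = 52.55863539 %, rounded to 4 dp:

52.5586 %


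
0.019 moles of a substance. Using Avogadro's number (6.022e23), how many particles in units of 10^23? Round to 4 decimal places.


N = n * NA, then divide by 1e23 for the requested units.
N / 1e23 = n * 6.022
N / 1e23 = 0.019 * 6.022
N / 1e23 = 0.114418, rounded to 4 dp:

0.1144


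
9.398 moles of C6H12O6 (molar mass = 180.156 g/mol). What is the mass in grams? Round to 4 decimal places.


mass = n * M
mass = 9.398 * 180.156
mass = 1693.106088 g, rounded to 4 dp:

1693.1061 g


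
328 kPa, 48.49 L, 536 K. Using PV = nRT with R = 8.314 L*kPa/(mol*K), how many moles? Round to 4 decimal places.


PV = nRT, solve for n = PV / (RT).
PV = 328 * 48.49 = 15904.72
RT = 8.314 * 536 = 4456.304
n = 15904.72 / 4456.304
n = 3.56903838 mol, rounded to 4 dp:

3.5690 mol


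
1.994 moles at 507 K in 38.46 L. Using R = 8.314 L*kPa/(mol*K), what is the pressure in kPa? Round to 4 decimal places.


PV = nRT, solve for P = nRT / V.
nRT = 1.994 * 8.314 * 507 = 8405.1048
P = 8405.1048 / 38.46
P = 218.54146646 kPa, rounded to 4 dp:

218.5415 kPa


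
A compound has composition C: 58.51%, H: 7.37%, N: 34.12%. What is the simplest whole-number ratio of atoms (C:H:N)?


Assume 100 g of compound, divide each mass% by atomic mass to get moles, then normalize by the smallest to get a raw atom ratio.
Moles per 100 g: C: 58.51/12.011 = 4.8714, H: 7.37/1.008 = 7.3115, N: 34.12/14.007 = 2.4359
Raw ratio (divide by min = 2.4359): C: 2.0, H: 3.002, N: 1.0
Multiply by 1 to clear fractions: C: 2.0 ~= 2, H: 3.002 ~= 3, N: 1.0 ~= 1
Reduce by GCD to get the simplest whole-number ratio:

2:3:1


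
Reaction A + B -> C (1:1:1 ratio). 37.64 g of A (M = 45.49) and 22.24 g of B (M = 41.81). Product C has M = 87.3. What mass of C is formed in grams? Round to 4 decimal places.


Find moles of each reactant; the smaller value is the limiting reagent in a 1:1:1 reaction, so moles_C equals moles of the limiter.
n_A = mass_A / M_A = 37.64 / 45.49 = 0.827435 mol
n_B = mass_B / M_B = 22.24 / 41.81 = 0.53193 mol
Limiting reagent: B (smaller), n_limiting = 0.53193 mol
mass_C = n_limiting * M_C = 0.53193 * 87.3
mass_C = 46.437489 g, rounded to 4 dp:

46.4375 g


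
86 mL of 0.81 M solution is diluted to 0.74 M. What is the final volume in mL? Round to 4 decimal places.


Dilution: M1*V1 = M2*V2, solve for V2.
V2 = M1*V1 / M2
V2 = 0.81 * 86 / 0.74
V2 = 69.66 / 0.74
V2 = 94.13513514 mL, rounded to 4 dp:

94.1351 mL


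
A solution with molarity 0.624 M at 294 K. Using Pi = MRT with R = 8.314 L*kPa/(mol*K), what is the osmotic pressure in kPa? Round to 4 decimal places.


Osmotic pressure (van't Hoff): Pi = M*R*T.
RT = 8.314 * 294 = 2444.316
Pi = 0.624 * 2444.316
Pi = 1525.253184 kPa, rounded to 4 dp:

1525.2532 kPa


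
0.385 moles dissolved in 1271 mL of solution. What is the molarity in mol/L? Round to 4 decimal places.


Convert volume to liters: V_L = V_mL / 1000.
V_L = 1271 / 1000 = 1.271 L
M = n / V_L = 0.385 / 1.271
M = 0.30291109 mol/L, rounded to 4 dp:

0.3029 mol/L


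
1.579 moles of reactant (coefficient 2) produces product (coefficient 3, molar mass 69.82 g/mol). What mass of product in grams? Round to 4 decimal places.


Use the coefficient ratio to convert reactant moles to product moles, then multiply by the product's molar mass.
moles_P = moles_R * (coeff_P / coeff_R) = 1.579 * (3/2) = 2.3685
mass_P = moles_P * M_P = 2.3685 * 69.82
mass_P = 165.36867 g, rounded to 4 dp:

165.3687 g


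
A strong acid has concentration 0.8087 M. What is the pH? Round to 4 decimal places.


A strong acid dissociates completely, so [H+] equals the given concentration.
pH = -log10([H+]) = -log10(0.8087)
pH = 0.09221256, rounded to 4 dp:

0.0922


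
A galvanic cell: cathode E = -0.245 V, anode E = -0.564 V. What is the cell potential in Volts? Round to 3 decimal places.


Standard cell potential: E_cell = E_cathode - E_anode.
E_cell = -0.245 - (-0.564)
E_cell = 0.319 V, rounded to 3 dp:

0.319 V


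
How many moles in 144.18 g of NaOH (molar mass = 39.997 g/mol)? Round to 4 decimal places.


n = mass / M
n = 144.18 / 39.997
n = 3.60477036 mol, rounded to 4 dp:

3.6048 mol


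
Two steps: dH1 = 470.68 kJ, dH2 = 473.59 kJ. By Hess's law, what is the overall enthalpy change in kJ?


Hess's law: enthalpy is a state function, so add the step enthalpies.
dH_total = dH1 + dH2 = 470.68 + (473.59)
dH_total = 944.27 kJ:

944.27 kJ


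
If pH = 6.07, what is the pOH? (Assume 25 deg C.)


At 25 deg C, pH + pOH = 14.
pOH = 14 - pH = 14 - 6.07
pOH = 7.93:

7.93


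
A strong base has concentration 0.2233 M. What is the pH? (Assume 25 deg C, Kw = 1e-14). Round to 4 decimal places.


A strong base dissociates completely, so [OH-] equals the given concentration.
pOH = -log10([OH-]) = -log10(0.2233) = 0.651111
pH = 14 - pOH = 14 - 0.651111
pH = 13.348889, rounded to 4 dp:

13.3489


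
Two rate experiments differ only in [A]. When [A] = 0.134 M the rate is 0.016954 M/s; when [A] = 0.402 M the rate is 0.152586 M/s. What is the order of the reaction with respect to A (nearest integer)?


Rate is proportional to [A]^n, so rate2/rate1 = ([A]2/[A]1)^n. Take logs to solve for n.
rate2/rate1 = 0.152586 / 0.016954 = 9.0
[A]2/[A]1 = 0.402 / 0.134 = 3.0
n = ln(9.0) / ln(3.0) = 2.0
Nearest integer order:

2


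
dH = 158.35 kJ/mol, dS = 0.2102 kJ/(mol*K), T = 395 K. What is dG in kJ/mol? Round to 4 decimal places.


Gibbs: dG = dH - T*dS (consistent units, dS already in kJ/(mol*K)).
T*dS = 395 * 0.2102 = 83.029
dG = 158.35 - (83.029)
dG = 75.321 kJ/mol, rounded to 4 dp:

75.3210 kJ/mol


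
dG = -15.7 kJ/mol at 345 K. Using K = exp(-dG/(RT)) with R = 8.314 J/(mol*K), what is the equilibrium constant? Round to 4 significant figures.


dG is in kJ/mol; multiply by 1000 to match R in J/(mol*K).
RT = 8.314 * 345 = 2868.33 J/mol
exponent = -dG*1000 / (RT) = -(-15.7*1000) / 2868.33 = 5.47356824
K = exp(5.47356824)
K = 238.30902, rounded to 4 significant figures:

238.3


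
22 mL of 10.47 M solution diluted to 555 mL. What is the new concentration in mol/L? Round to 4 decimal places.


Dilution: M1*V1 = M2*V2, solve for M2.
M2 = M1*V1 / V2
M2 = 10.47 * 22 / 555
M2 = 230.34 / 555
M2 = 0.41502703 mol/L, rounded to 4 dp:

0.4150 mol/L


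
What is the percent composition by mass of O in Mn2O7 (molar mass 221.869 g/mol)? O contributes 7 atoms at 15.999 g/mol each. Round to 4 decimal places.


pct = 100 * (n_elem * M_elem) / M_total
mass_contribution = 7 * 15.999 = 111.993 g/mol
pct = 100 * 111.993 / 221.869
pct = 50.47708332 %, rounded to 4 dp:

50.4771 %


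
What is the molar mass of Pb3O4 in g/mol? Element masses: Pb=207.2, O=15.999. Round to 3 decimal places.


M = sum(count * atomic_mass) over atoms.
M = 3*207.2 + 4*15.999
M = 621.6 + 63.996
M = 685.596 g/mol, rounded to 3 dp:

685.596 g/mol


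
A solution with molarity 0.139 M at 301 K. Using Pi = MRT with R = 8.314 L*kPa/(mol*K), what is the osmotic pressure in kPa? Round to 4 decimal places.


Osmotic pressure (van't Hoff): Pi = M*R*T.
RT = 8.314 * 301 = 2502.514
Pi = 0.139 * 2502.514
Pi = 347.849446 kPa, rounded to 4 dp:

347.8494 kPa


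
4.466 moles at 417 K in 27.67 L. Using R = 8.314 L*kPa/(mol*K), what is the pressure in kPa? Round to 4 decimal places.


PV = nRT, solve for P = nRT / V.
nRT = 4.466 * 8.314 * 417 = 15483.3451
P = 15483.3451 / 27.67
P = 559.57156126 kPa, rounded to 4 dp:

559.5716 kPa


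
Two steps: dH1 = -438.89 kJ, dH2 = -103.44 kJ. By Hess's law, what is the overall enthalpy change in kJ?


Hess's law: enthalpy is a state function, so add the step enthalpies.
dH_total = dH1 + dH2 = -438.89 + (-103.44)
dH_total = -542.33 kJ:

-542.33 kJ


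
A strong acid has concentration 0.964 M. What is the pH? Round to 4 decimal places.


A strong acid dissociates completely, so [H+] equals the given concentration.
pH = -log10([H+]) = -log10(0.964)
pH = 0.01592297, rounded to 4 dp:

0.0159


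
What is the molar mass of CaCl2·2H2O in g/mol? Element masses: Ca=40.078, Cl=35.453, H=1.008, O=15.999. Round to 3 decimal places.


M = sum(count * atomic_mass) over atoms.
M = 1*40.078 + 2*35.453 + 4*1.008 + 2*15.999
M = 40.078 + 70.906 + 4.032 + 31.998
M = 147.014 g/mol, rounded to 3 dp:

147.014 g/mol


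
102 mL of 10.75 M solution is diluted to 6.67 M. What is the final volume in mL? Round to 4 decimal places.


Dilution: M1*V1 = M2*V2, solve for V2.
V2 = M1*V1 / M2
V2 = 10.75 * 102 / 6.67
V2 = 1096.5 / 6.67
V2 = 164.3928036 mL, rounded to 4 dp:

164.3928 mL


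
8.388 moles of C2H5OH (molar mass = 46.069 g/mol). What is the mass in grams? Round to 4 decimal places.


mass = n * M
mass = 8.388 * 46.069
mass = 386.426772 g, rounded to 4 dp:

386.4268 g


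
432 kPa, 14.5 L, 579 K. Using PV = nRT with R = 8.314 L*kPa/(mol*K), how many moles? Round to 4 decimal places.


PV = nRT, solve for n = PV / (RT).
PV = 432 * 14.5 = 6264.0
RT = 8.314 * 579 = 4813.806
n = 6264.0 / 4813.806
n = 1.30125726 mol, rounded to 4 dp:

1.3013 mol


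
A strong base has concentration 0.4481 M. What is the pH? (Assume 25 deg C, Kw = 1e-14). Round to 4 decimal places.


A strong base dissociates completely, so [OH-] equals the given concentration.
pOH = -log10([OH-]) = -log10(0.4481) = 0.348625
pH = 14 - pOH = 14 - 0.348625
pH = 13.651375, rounded to 4 dp:

13.6514


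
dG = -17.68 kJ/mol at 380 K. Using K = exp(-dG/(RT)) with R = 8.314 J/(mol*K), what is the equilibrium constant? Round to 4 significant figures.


dG is in kJ/mol; multiply by 1000 to match R in J/(mol*K).
RT = 8.314 * 380 = 3159.32 J/mol
exponent = -dG*1000 / (RT) = -(-17.68*1000) / 3159.32 = 5.59614094
K = exp(5.59614094)
K = 269.38483, rounded to 4 significant figures:

269.4


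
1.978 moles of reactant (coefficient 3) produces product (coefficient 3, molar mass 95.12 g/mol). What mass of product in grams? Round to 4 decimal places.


Use the coefficient ratio to convert reactant moles to product moles, then multiply by the product's molar mass.
moles_P = moles_R * (coeff_P / coeff_R) = 1.978 * (3/3) = 1.978
mass_P = moles_P * M_P = 1.978 * 95.12
mass_P = 188.14736 g, rounded to 4 dp:

188.1474 g


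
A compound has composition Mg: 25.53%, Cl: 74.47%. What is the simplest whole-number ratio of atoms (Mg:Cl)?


Assume 100 g of compound, divide each mass% by atomic mass to get moles, then normalize by the smallest to get a raw atom ratio.
Moles per 100 g: Mg: 25.53/24.305 = 1.0504, Cl: 74.47/35.453 = 2.1005
Raw ratio (divide by min = 1.0504): Mg: 1.0, Cl: 2.0
Multiply by 1 to clear fractions: Mg: 1.0 ~= 1, Cl: 2.0 ~= 2
Reduce by GCD to get the simplest whole-number ratio:

1:2


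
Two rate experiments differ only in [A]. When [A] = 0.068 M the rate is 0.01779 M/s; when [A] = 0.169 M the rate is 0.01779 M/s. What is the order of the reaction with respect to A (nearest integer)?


Rate is proportional to [A]^n, so rate2/rate1 = ([A]2/[A]1)^n. Take logs to solve for n.
rate2/rate1 = 0.01779 / 0.01779 = 1.0
[A]2/[A]1 = 0.169 / 0.068 = 2.4853
n = ln(1.0) / ln(2.4853) = 0.0
Nearest integer order:

0


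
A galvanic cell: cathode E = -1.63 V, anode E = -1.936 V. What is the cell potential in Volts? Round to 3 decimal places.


Standard cell potential: E_cell = E_cathode - E_anode.
E_cell = -1.63 - (-1.936)
E_cell = 0.306 V, rounded to 3 dp:

0.306 V


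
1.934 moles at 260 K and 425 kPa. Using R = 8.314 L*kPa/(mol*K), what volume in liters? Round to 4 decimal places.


PV = nRT, solve for V = nRT / P.
nRT = 1.934 * 8.314 * 260 = 4180.6118
V = 4180.6118 / 425
V = 9.83673365 L, rounded to 4 dp:

9.8367 L


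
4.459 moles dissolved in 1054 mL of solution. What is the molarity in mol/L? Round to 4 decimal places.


Convert volume to liters: V_L = V_mL / 1000.
V_L = 1054 / 1000 = 1.054 L
M = n / V_L = 4.459 / 1.054
M = 4.23055028 mol/L, rounded to 4 dp:

4.2306 mol/L


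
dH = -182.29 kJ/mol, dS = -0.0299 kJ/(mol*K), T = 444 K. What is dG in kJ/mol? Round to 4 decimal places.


Gibbs: dG = dH - T*dS (consistent units, dS already in kJ/(mol*K)).
T*dS = 444 * -0.0299 = -13.2756
dG = -182.29 - (-13.2756)
dG = -169.0144 kJ/mol, rounded to 4 dp:

-169.0144 kJ/mol


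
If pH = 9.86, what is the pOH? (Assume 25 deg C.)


At 25 deg C, pH + pOH = 14.
pOH = 14 - pH = 14 - 9.86
pOH = 4.14:

4.14


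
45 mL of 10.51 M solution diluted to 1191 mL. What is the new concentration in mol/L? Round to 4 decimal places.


Dilution: M1*V1 = M2*V2, solve for M2.
M2 = M1*V1 / V2
M2 = 10.51 * 45 / 1191
M2 = 472.95 / 1191
M2 = 0.39710327 mol/L, rounded to 4 dp:

0.3971 mol/L


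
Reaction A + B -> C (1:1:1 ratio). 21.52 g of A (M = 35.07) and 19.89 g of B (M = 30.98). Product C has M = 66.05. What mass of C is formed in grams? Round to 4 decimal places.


Find moles of each reactant; the smaller value is the limiting reagent in a 1:1:1 reaction, so moles_C equals moles of the limiter.
n_A = mass_A / M_A = 21.52 / 35.07 = 0.61363 mol
n_B = mass_B / M_B = 19.89 / 30.98 = 0.642027 mol
Limiting reagent: A (smaller), n_limiting = 0.61363 mol
mass_C = n_limiting * M_C = 0.61363 * 66.05
mass_C = 40.5302615 g, rounded to 4 dp:

40.5303 g


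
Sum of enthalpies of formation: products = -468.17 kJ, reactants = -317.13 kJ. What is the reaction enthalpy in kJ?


dH_rxn = sum(dH_f products) - sum(dH_f reactants)
dH_rxn = -468.17 - (-317.13)
dH_rxn = -151.04 kJ:

-151.04 kJ


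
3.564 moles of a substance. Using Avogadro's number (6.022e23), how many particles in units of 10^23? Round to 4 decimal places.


N = n * NA, then divide by 1e23 for the requested units.
N / 1e23 = n * 6.022
N / 1e23 = 3.564 * 6.022
N / 1e23 = 21.462408, rounded to 4 dp:

21.4624


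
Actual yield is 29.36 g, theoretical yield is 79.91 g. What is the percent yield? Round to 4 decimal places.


% yield = 100 * actual / theoretical
% yield = 100 * 29.36 / 79.91
% yield = 36.741334 %, rounded to 4 dp:

36.7413 %


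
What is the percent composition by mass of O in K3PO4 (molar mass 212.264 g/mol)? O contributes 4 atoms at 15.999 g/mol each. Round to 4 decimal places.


pct = 100 * (n_elem * M_elem) / M_total
mass_contribution = 4 * 15.999 = 63.996 g/mol
pct = 100 * 63.996 / 212.264
pct = 30.14924811 %, rounded to 4 dp:

30.1492 %


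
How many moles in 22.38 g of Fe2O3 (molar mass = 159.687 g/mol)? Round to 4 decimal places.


n = mass / M
n = 22.38 / 159.687
n = 0.14014917 mol, rounded to 4 dp:

0.1401 mol


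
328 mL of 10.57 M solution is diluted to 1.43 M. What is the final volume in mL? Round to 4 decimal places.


Dilution: M1*V1 = M2*V2, solve for V2.
V2 = M1*V1 / M2
V2 = 10.57 * 328 / 1.43
V2 = 3466.96 / 1.43
V2 = 2424.44755245 mL, rounded to 4 dp:

2424.4476 mL


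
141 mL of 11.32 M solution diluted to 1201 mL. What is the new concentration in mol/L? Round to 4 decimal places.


Dilution: M1*V1 = M2*V2, solve for M2.
M2 = M1*V1 / V2
M2 = 11.32 * 141 / 1201
M2 = 1596.12 / 1201
M2 = 1.32899251 mol/L, rounded to 4 dp:

1.3290 mol/L


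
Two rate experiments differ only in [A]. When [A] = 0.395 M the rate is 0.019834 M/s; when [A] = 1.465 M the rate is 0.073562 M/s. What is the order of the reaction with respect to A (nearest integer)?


Rate is proportional to [A]^n, so rate2/rate1 = ([A]2/[A]1)^n. Take logs to solve for n.
rate2/rate1 = 0.073562 / 0.019834 = 3.7089
[A]2/[A]1 = 1.465 / 0.395 = 3.7089
n = ln(3.7089) / ln(3.7089) = 1.0
Nearest integer order:

1


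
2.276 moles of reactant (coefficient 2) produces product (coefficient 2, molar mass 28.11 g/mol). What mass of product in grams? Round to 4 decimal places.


Use the coefficient ratio to convert reactant moles to product moles, then multiply by the product's molar mass.
moles_P = moles_R * (coeff_P / coeff_R) = 2.276 * (2/2) = 2.276
mass_P = moles_P * M_P = 2.276 * 28.11
mass_P = 63.97836 g, rounded to 4 dp:

63.9784 g


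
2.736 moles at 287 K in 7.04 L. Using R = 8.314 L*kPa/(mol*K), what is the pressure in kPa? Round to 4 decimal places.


PV = nRT, solve for P = nRT / V.
nRT = 2.736 * 8.314 * 287 = 6528.4188
P = 6528.4188 / 7.04
P = 927.33221591 kPa, rounded to 4 dp:

927.3322 kPa


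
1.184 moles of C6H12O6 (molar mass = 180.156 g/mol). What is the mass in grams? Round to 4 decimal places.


mass = n * M
mass = 1.184 * 180.156
mass = 213.304704 g, rounded to 4 dp:

213.3047 g


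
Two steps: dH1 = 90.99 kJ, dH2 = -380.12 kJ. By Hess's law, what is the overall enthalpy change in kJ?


Hess's law: enthalpy is a state function, so add the step enthalpies.
dH_total = dH1 + dH2 = 90.99 + (-380.12)
dH_total = -289.13 kJ:

-289.13 kJ


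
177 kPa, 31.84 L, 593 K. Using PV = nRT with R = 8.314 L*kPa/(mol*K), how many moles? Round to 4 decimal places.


PV = nRT, solve for n = PV / (RT).
PV = 177 * 31.84 = 5635.68
RT = 8.314 * 593 = 4930.202
n = 5635.68 / 4930.202
n = 1.14309312 mol, rounded to 4 dp:

1.1431 mol


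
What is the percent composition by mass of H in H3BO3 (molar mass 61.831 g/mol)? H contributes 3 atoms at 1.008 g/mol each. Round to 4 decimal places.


pct = 100 * (n_elem * M_elem) / M_total
mass_contribution = 3 * 1.008 = 3.024 g/mol
pct = 100 * 3.024 / 61.831
pct = 4.89075059 %, rounded to 4 dp:

4.8908 %


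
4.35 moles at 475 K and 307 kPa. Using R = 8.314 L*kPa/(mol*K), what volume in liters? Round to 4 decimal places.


PV = nRT, solve for V = nRT / P.
nRT = 4.35 * 8.314 * 475 = 17178.8025
V = 17178.8025 / 307
V = 55.9570114 L, rounded to 4 dp:

55.9570 L


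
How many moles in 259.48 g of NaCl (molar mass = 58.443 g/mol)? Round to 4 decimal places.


n = mass / M
n = 259.48 / 58.443
n = 4.43988159 mol, rounded to 4 dp:

4.4399 mol


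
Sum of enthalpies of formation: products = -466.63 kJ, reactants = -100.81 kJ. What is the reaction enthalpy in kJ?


dH_rxn = sum(dH_f products) - sum(dH_f reactants)
dH_rxn = -466.63 - (-100.81)
dH_rxn = -365.82 kJ:

-365.82 kJ


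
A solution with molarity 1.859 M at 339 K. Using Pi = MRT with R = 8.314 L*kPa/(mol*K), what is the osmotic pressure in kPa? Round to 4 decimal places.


Osmotic pressure (van't Hoff): Pi = M*R*T.
RT = 8.314 * 339 = 2818.446
Pi = 1.859 * 2818.446
Pi = 5239.491114 kPa, rounded to 4 dp:

5239.4911 kPa


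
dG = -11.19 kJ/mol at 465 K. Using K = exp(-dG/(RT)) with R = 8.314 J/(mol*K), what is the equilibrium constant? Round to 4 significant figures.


dG is in kJ/mol; multiply by 1000 to match R in J/(mol*K).
RT = 8.314 * 465 = 3866.01 J/mol
exponent = -dG*1000 / (RT) = -(-11.19*1000) / 3866.01 = 2.89445708
K = exp(2.89445708)
K = 18.073686, rounded to 4 significant figures:

18.07


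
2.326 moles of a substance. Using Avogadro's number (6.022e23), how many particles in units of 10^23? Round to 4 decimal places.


N = n * NA, then divide by 1e23 for the requested units.
N / 1e23 = n * 6.022
N / 1e23 = 2.326 * 6.022
N / 1e23 = 14.007172, rounded to 4 dp:

14.0072


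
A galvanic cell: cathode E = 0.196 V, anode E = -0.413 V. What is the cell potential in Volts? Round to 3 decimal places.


Standard cell potential: E_cell = E_cathode - E_anode.
E_cell = 0.196 - (-0.413)
E_cell = 0.609 V, rounded to 3 dp:

0.609 V


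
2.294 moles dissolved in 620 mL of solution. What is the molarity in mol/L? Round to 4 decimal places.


Convert volume to liters: V_L = V_mL / 1000.
V_L = 620 / 1000 = 0.62 L
M = n / V_L = 2.294 / 0.62
M = 3.7 mol/L, rounded to 4 dp:

3.7000 mol/L


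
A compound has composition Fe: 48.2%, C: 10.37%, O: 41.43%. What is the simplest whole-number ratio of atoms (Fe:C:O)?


Assume 100 g of compound, divide each mass% by atomic mass to get moles, then normalize by the smallest to get a raw atom ratio.
Moles per 100 g: Fe: 48.2/55.845 = 0.8631, C: 10.37/12.011 = 0.8634, O: 41.43/15.999 = 2.5895
Raw ratio (divide by min = 0.8631): Fe: 1.0, C: 1.0, O: 3.0
Multiply by 1 to clear fractions: Fe: 1.0 ~= 1, C: 1.0 ~= 1, O: 3.0 ~= 3
Reduce by GCD to get the simplest whole-number ratio:

1:1:3


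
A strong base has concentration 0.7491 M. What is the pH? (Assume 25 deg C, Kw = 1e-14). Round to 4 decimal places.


A strong base dissociates completely, so [OH-] equals the given concentration.
pOH = -log10([OH-]) = -log10(0.7491) = 0.12546
pH = 14 - pOH = 14 - 0.12546
pH = 13.87454, rounded to 4 dp:

13.8745


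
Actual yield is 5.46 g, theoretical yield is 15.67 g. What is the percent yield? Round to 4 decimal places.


% yield = 100 * actual / theoretical
% yield = 100 * 5.46 / 15.67
% yield = 34.84365029 %, rounded to 4 dp:

34.8437 %


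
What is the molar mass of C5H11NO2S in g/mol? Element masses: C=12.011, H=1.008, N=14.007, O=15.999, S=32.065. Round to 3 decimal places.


M = sum(count * atomic_mass) over atoms.
M = 5*12.011 + 11*1.008 + 1*14.007 + 2*15.999 + 1*32.065
M = 60.055 + 11.088 + 14.007 + 31.998 + 32.065
M = 149.213 g/mol, rounded to 3 dp:

149.213 g/mol


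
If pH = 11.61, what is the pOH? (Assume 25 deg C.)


At 25 deg C, pH + pOH = 14.
pOH = 14 - pH = 14 - 11.61
pOH = 2.39:

2.39


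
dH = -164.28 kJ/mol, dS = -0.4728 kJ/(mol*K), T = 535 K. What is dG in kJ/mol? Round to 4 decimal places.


Gibbs: dG = dH - T*dS (consistent units, dS already in kJ/(mol*K)).
T*dS = 535 * -0.4728 = -252.948
dG = -164.28 - (-252.948)
dG = 88.668 kJ/mol, rounded to 4 dp:

88.6680 kJ/mol


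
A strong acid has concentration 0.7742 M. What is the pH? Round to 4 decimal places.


A strong acid dissociates completely, so [H+] equals the given concentration.
pH = -log10([H+]) = -log10(0.7742)
pH = 0.11114683, rounded to 4 dp:

0.1111


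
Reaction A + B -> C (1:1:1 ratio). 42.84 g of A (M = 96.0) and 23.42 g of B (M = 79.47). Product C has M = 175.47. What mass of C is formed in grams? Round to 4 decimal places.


Find moles of each reactant; the smaller value is the limiting reagent in a 1:1:1 reaction, so moles_C equals moles of the limiter.
n_A = mass_A / M_A = 42.84 / 96.0 = 0.44625 mol
n_B = mass_B / M_B = 23.42 / 79.47 = 0.294702 mol
Limiting reagent: B (smaller), n_limiting = 0.294702 mol
mass_C = n_limiting * M_C = 0.294702 * 175.47
mass_C = 51.71135994 g, rounded to 4 dp:

51.7114 g


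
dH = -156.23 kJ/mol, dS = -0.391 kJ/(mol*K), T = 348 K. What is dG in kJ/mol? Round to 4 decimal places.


Gibbs: dG = dH - T*dS (consistent units, dS already in kJ/(mol*K)).
T*dS = 348 * -0.391 = -136.068
dG = -156.23 - (-136.068)
dG = -20.162 kJ/mol, rounded to 4 dp:

-20.1620 kJ/mol


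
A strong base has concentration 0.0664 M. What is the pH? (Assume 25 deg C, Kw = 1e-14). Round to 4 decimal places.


A strong base dissociates completely, so [OH-] equals the given concentration.
pOH = -log10([OH-]) = -log10(0.0664) = 1.177832
pH = 14 - pOH = 14 - 1.177832
pH = 12.822168, rounded to 4 dp:

12.8222


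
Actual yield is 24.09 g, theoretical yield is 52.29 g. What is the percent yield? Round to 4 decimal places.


% yield = 100 * actual / theoretical
% yield = 100 * 24.09 / 52.29
% yield = 46.06999426 %, rounded to 4 dp:

46.0700 %


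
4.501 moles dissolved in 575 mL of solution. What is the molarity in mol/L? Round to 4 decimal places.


Convert volume to liters: V_L = V_mL / 1000.
V_L = 575 / 1000 = 0.575 L
M = n / V_L = 4.501 / 0.575
M = 7.82782609 mol/L, rounded to 4 dp:

7.8278 mol/L


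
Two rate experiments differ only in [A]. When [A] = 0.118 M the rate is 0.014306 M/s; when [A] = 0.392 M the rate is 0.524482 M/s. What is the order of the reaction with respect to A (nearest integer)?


Rate is proportional to [A]^n, so rate2/rate1 = ([A]2/[A]1)^n. Take logs to solve for n.
rate2/rate1 = 0.524482 / 0.014306 = 36.6617
[A]2/[A]1 = 0.392 / 0.118 = 3.322
n = ln(36.6617) / ln(3.322) = 3.0
Nearest integer order:

3


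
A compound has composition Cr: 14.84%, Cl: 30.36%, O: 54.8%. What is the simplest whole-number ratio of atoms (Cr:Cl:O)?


Assume 100 g of compound, divide each mass% by atomic mass to get moles, then normalize by the smallest to get a raw atom ratio.
Moles per 100 g: Cr: 14.84/51.996 = 0.2854, Cl: 30.36/35.453 = 0.8563, O: 54.8/15.999 = 3.4252
Raw ratio (divide by min = 0.2854): Cr: 1.0, Cl: 3.0, O: 12.001
Multiply by 1 to clear fractions: Cr: 1.0 ~= 1, Cl: 3.0 ~= 3, O: 12.001 ~= 12
Reduce by GCD to get the simplest whole-number ratio:

1:3:12


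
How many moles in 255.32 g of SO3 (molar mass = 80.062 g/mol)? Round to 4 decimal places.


n = mass / M
n = 255.32 / 80.062
n = 3.1890285 mol, rounded to 4 dp:

3.1890 mol


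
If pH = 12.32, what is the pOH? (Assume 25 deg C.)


At 25 deg C, pH + pOH = 14.
pOH = 14 - pH = 14 - 12.32
pOH = 1.68:

1.68


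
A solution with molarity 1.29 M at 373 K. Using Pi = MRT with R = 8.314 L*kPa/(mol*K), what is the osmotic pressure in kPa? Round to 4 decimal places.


Osmotic pressure (van't Hoff): Pi = M*R*T.
RT = 8.314 * 373 = 3101.122
Pi = 1.29 * 3101.122
Pi = 4000.44738 kPa, rounded to 4 dp:

4000.4474 kPa


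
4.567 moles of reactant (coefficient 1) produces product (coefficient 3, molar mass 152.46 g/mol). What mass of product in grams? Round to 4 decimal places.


Use the coefficient ratio to convert reactant moles to product moles, then multiply by the product's molar mass.
moles_P = moles_R * (coeff_P / coeff_R) = 4.567 * (3/1) = 13.701
mass_P = moles_P * M_P = 13.701 * 152.46
mass_P = 2088.85446 g, rounded to 4 dp:

2088.8545 g
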